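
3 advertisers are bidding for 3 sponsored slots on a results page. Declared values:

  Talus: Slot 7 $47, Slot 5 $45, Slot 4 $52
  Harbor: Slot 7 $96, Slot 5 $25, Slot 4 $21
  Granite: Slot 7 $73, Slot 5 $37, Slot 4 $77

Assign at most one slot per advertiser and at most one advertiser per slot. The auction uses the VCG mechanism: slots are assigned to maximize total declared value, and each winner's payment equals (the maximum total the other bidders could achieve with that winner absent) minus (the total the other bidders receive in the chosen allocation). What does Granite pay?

Efficient allocation: Talus→Slot 5 ($45), Harbor→Slot 7 ($96), Granite→Slot 4 ($77); total welfare W = $218.
Granite receives Slot 4 at value $77, so the others get W − 77 = $141.
Without Granite: best allocation of the remaining 2 bidders over all 3 slots is Talus→Slot 4 ($52), Harbor→Slot 7 ($96), total $148.
VCG payment = (others' best without Granite) − (others' welfare with Granite) = 148 − 141 = $7.

Granite pays $7.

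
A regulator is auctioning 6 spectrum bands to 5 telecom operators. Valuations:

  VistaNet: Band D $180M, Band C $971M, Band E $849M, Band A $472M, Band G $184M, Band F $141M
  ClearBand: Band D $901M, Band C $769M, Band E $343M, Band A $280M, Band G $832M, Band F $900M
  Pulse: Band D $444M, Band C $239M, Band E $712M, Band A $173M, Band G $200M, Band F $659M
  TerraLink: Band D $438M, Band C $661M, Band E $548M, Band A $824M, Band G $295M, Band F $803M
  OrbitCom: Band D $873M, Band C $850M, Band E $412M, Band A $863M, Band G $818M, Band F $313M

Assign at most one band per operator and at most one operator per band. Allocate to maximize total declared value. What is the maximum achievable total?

This is the linear assignment problem.
Optimal: VistaNet→Band C ($971M), ClearBand→Band F ($900M), Pulse→Band E ($712M), TerraLink→Band A ($824M), OrbitCom→Band D ($873M) — total 971+900+712+824+873 = $4280M.
Swapping ClearBand↔Pulse (ClearBand→Band E $343M, Pulse→Band F $659M) loses 610.

Max total: $4280M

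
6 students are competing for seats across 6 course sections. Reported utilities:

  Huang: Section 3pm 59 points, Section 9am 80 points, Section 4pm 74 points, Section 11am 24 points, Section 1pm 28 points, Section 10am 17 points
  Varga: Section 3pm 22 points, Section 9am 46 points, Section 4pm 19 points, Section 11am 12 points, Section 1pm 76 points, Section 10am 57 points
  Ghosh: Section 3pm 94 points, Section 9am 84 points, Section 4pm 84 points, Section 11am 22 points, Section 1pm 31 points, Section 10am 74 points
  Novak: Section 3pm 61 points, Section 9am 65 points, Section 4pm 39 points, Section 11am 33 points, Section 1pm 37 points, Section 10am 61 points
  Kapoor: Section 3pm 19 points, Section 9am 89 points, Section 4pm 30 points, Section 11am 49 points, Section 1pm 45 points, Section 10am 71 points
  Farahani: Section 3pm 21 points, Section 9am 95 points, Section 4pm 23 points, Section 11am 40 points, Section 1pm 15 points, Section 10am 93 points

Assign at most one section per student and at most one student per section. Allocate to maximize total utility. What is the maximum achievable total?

Optimal: Huang→Section 4pm (74 points), Varga→Section 1pm (76 points), Ghosh→Section 3pm (94 points), Novak→Section 11am (33 points), Kapoor→Section 9am (89 points), Farahani→Section 10am (93 points) — total 74+76+94+33+89+93 = 459 points.
Column-greedy (each section in turn goes to its best remaining student) gives 449 points, worse by 10.
No other one-to-one assignment exceeds 459 points.

Max total: 459 points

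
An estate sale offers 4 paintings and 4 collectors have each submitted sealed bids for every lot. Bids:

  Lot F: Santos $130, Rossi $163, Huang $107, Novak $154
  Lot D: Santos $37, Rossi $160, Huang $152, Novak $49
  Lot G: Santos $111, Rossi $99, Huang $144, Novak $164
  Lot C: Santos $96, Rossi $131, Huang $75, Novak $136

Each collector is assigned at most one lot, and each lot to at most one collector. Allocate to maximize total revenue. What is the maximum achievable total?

Optimal: Santos→Lot F ($130), Rossi→Lot C ($131), Huang→Lot D ($152), Novak→Lot G ($164) — total 130+131+152+164 = $577.
Row-greedy (each collector in turn takes its best remaining lot) gives $570, worse by 7.

Maximum total: $577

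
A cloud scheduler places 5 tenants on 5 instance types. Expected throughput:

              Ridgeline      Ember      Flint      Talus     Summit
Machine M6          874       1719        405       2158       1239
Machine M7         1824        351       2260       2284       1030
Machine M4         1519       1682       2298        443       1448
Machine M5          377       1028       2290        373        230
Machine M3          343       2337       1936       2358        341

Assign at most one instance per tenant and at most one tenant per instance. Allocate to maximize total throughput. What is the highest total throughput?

Optimal: Ridgeline→Machine M7 (1824 ops/s), Ember→Machine M3 (2337 ops/s), Flint→Machine M5 (2290 ops/s), Talus→Machine M6 (2158 ops/s), Summit→Machine M4 (1448 ops/s) — total 1824+2337+2290+2158+1448 = 10057 ops/s.
Row-greedy (each tenant in turn takes its best remaining instance) gives 8847 ops/s, worse by 1210.

Maximum total: 10057 ops/s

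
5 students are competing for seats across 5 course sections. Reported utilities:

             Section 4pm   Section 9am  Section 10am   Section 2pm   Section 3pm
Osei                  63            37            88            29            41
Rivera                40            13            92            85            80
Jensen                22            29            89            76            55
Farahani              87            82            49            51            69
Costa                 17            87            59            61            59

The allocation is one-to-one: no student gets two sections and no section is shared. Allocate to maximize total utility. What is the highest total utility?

Treat this as an assignment problem: match each student to one section.
Optimal: Osei→Section 10am (88 points), Rivera→Section 3pm (80 points), Jensen→Section 2pm (76 points), Farahani→Section 4pm (87 points), Costa→Section 9am (87 points) — total 88+80+76+87+87 = 418 points.
Row-greedy (each student in turn takes its best remaining section) gives 402 points, worse by 16.
Next-best assignment: Osei→Section 10am, Rivera→Section 2pm, Jensen→Section 3pm, Farahani→Section 4pm, Costa→Section 9am = 402 points.
Swapping Costa↔Rivera (Costa→Section 3pm 59 points, Rivera→Section 9am 13 points) loses 95.
Every other assignment is strictly worse.

Max total: 418 points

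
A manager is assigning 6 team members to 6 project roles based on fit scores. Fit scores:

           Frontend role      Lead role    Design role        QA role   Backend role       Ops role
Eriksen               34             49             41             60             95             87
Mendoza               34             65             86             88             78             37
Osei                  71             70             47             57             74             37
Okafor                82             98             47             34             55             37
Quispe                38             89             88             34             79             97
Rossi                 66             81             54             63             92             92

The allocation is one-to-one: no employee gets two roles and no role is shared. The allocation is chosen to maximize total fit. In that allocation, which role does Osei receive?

Optimal: Eriksen→Backend role (95 pts), Mendoza→QA role (88 pts), Osei→Frontend role (71 pts), Okafor→Lead role (98 pts), Quispe→Design role (88 pts), Rossi→Ops role (92 pts) — total 95+88+71+98+88+92 = 532 pts.
Next-best assignment: Eriksen→Ops role, Mendoza→QA role, Osei→Frontend role, Okafor→Lead role, Quispe→Design role, Rossi→Backend role = 524 pts.
Osei's own top role is Backend role (74 pts), but forcing Osei→Backend role and reassigning the rest optimally gives only 501 pts — worse by 31.

Osei receives Frontend role.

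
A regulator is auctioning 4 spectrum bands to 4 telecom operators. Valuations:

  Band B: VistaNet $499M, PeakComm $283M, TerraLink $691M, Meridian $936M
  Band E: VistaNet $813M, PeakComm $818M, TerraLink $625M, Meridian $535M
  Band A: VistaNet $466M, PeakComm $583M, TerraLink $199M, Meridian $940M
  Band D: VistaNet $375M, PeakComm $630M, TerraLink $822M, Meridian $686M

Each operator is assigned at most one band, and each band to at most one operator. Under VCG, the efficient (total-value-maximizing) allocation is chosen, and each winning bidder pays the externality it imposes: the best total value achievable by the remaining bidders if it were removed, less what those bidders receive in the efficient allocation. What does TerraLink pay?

TerraLink pays $51M.

Efficient allocation: VistaNet→Band E ($813M), PeakComm→Band A ($583M), TerraLink→Band D ($822M), Meridian→Band B ($936M); total welfare W = $3154M.
TerraLink receives Band D at value $822M, so the others get W − 822 = $2332M.
Without TerraLink: best allocation of the remaining 3 bidders over all 4 bands is VistaNet→Band E ($813M), PeakComm→Band D ($630M), Meridian→Band A ($940M), total $2383M.
VCG payment = (others' best without TerraLink) − (others' welfare with TerraLink) = 2383 − 2332 = $51M.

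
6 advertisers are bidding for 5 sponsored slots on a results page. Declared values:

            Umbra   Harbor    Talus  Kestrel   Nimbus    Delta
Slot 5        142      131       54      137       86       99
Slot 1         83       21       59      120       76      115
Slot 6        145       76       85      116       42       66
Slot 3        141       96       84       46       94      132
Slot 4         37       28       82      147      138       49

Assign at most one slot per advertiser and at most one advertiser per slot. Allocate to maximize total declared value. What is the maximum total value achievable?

Maximum total: $666

Optimal: Harbor→Slot 5 ($131), Kestrel→Slot 1 ($120), Umbra→Slot 6 ($145), Delta→Slot 3 ($132), Nimbus→Slot 4 ($138) — total 131+120+145+132+138 = $666.
Swapping Delta↔Kestrel (Delta→Slot 1 $115, Kestrel→Slot 3 $46) loses 91.
Checked against all permutations: $666 is optimal.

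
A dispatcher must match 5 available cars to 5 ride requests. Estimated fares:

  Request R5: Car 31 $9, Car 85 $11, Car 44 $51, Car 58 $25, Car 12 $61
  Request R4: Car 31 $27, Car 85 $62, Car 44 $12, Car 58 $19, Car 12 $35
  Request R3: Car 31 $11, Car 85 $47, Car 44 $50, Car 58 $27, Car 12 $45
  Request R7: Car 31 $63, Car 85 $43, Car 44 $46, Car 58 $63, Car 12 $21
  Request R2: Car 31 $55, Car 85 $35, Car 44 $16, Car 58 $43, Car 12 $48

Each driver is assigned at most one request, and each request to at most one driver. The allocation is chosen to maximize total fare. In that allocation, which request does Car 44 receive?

Optimal: Car 31→Request R2 ($55), Car 85→Request R4 ($62), Car 44→Request R3 ($50), Car 58→Request R7 ($63), Car 12→Request R5 ($61) — total 55+62+50+63+61 = $291.
Car 44's own top request is Request R5 ($51), but forcing Car 44→Request R5 and reassigning the rest optimally gives only $276 — worse by 15.

Car 44 receives Request R3.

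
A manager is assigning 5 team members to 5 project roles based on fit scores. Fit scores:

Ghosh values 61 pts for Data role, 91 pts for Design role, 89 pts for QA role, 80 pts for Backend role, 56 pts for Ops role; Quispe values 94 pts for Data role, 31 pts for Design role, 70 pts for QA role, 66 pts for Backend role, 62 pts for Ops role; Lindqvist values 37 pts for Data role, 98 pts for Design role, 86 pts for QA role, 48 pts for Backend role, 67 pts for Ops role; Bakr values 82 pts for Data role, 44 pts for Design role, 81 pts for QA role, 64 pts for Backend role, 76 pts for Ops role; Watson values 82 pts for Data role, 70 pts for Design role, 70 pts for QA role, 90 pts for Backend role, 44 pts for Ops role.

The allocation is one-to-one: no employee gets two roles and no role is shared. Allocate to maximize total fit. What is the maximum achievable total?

Max total: 447 pts

Optimal: Ghosh→QA role (89 pts), Quispe→Data role (94 pts), Lindqvist→Design role (98 pts), Bakr→Ops role (76 pts), Watson→Backend role (90 pts) — total 89+94+98+76+90 = 447 pts.
Row-greedy (each employee in turn takes its best remaining role) gives 437 pts, worse by 10.
Next-best assignment: Ghosh→Design role, Quispe→Data role, Lindqvist→QA role, Bakr→Ops role, Watson→Backend role = 437 pts.
Checked against all permutations: 447 pts is optimal.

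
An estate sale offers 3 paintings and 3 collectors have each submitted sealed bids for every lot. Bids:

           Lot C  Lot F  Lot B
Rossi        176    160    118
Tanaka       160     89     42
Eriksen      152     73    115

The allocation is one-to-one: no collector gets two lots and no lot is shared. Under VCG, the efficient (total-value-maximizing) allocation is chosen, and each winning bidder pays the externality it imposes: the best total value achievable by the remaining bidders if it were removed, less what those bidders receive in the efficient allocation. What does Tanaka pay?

Tanaka pays $37.

Efficient allocation: Rossi→Lot F ($160), Tanaka→Lot C ($160), Eriksen→Lot B ($115); total welfare W = $435.
Tanaka receives Lot C at value $160, so the others get W − 160 = $275.
Without Tanaka: best allocation of the remaining 2 bidders over all 3 lots is Rossi→Lot F ($160), Eriksen→Lot C ($152), total $312.
VCG payment = (others' best without Tanaka) − (others' welfare with Tanaka) = 312 − 275 = $37.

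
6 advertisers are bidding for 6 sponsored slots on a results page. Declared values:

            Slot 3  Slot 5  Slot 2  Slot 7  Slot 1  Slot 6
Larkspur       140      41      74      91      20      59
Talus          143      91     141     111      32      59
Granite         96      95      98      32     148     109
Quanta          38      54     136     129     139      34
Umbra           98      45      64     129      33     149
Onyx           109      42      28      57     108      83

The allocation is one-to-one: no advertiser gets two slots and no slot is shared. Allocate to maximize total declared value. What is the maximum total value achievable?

Max total: $762

Optimal: Larkspur→Slot 3 ($140), Talus→Slot 2 ($141), Granite→Slot 5 ($95), Quanta→Slot 7 ($129), Umbra→Slot 6 ($149), Onyx→Slot 1 ($108) — total 140+141+95+129+149+108 = $762.
Max-entry greedy (repeatedly take the single best remaining cell) gives $709, worse by 53.
Next-best assignment: Larkspur→Slot 3, Talus→Slot 2, Granite→Slot 1, Quanta→Slot 7, Umbra→Slot 6, Onyx→Slot 5 = $749.
No other one-to-one assignment exceeds $762.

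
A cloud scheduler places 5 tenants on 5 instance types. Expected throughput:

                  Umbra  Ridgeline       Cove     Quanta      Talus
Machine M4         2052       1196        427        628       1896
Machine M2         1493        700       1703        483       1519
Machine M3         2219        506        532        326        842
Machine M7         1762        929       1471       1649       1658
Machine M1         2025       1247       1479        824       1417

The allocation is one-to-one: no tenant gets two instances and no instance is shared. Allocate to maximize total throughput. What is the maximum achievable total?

Max total: 8714 ops/s

Optimal: Umbra→Machine M3 (2219 ops/s), Ridgeline→Machine M1 (1247 ops/s), Cove→Machine M2 (1703 ops/s), Quanta→Machine M7 (1649 ops/s), Talus→Machine M4 (1896 ops/s) — total 2219+1247+1703+1649+1896 = 8714 ops/s.
Column-greedy (each instance in turn goes to its best remaining tenant) gives 7493 ops/s, worse by 1221.
Swapping Quanta↔Umbra (Quanta→Machine M3 326 ops/s, Umbra→Machine M7 1762 ops/s) loses 1780.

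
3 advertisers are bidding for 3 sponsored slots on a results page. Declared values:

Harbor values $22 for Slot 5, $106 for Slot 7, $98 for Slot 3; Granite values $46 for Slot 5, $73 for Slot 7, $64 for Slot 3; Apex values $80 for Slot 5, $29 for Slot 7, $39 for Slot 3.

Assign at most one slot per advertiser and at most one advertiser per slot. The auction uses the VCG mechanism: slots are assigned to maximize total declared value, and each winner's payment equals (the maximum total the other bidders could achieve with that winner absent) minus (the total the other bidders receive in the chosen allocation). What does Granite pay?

Efficient allocation: Harbor→Slot 3 ($98), Granite→Slot 7 ($73), Apex→Slot 5 ($80); total welfare W = $251.
Granite receives Slot 7 at value $73, so the others get W − 73 = $178.
Without Granite: best allocation of the remaining 2 bidders over all 3 slots is Harbor→Slot 7 ($106), Apex→Slot 5 ($80), total $186.
VCG payment = (others' best without Granite) − (others' welfare with Granite) = 186 − 178 = $8.

Granite pays $8.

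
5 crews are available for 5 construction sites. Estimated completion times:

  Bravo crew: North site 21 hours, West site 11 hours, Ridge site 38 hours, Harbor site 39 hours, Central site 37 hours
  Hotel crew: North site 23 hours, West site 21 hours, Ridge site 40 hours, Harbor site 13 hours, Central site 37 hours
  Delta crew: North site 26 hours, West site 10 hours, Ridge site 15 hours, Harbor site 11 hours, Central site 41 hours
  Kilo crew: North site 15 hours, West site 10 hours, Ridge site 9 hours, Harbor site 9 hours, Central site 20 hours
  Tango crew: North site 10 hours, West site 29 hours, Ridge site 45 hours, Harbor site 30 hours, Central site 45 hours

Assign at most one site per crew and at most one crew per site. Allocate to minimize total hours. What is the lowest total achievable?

Minimum total: 69 hours

Optimal: Bravo crew→West site (11 hours), Hotel crew→Harbor site (13 hours), Delta crew→Ridge site (15 hours), Kilo crew→Central site (20 hours), Tango crew→North site (10 hours) — total 11+13+15+20+10 = 69 hours.
Every other assignment is strictly worse.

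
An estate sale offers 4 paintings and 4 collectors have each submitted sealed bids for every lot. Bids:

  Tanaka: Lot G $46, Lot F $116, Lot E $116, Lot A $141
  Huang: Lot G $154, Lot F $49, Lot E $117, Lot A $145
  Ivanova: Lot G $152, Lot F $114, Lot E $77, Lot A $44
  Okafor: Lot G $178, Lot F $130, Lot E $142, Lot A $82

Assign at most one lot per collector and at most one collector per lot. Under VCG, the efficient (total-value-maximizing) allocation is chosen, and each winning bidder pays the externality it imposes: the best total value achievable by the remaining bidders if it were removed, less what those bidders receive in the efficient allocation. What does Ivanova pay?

Ivanova pays $36.

Efficient allocation: Tanaka→Lot F ($116), Huang→Lot A ($145), Ivanova→Lot G ($152), Okafor→Lot E ($142); total welfare W = $555.
Ivanova receives Lot G at value $152, so the others get W − 152 = $403.
Without Ivanova: best allocation of the remaining 3 bidders over all 4 lots is Tanaka→Lot F ($116), Huang→Lot A ($145), Okafor→Lot G ($178), total $439.
VCG payment = (others' best without Ivanova) − (others' welfare with Ivanova) = 439 − 403 = $36.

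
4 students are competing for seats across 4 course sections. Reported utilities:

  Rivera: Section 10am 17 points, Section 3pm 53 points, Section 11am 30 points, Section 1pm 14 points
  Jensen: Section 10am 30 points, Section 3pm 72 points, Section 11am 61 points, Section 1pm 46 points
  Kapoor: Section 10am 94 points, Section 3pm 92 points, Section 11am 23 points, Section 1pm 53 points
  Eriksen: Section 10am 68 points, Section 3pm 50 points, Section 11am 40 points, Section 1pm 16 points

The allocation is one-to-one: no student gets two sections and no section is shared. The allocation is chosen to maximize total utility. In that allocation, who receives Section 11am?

Rivera receives Section 11am.

Optimal: Rivera→Section 11am (30 points), Jensen→Section 1pm (46 points), Kapoor→Section 3pm (92 points), Eriksen→Section 10am (68 points) — total 30+46+92+68 = 236 points.
Every other assignment is strictly worse.
Rivera's own top section is Section 3pm (53 points), but forcing Rivera→Section 3pm and reassigning the rest optimally gives only 235 points — worse by 1.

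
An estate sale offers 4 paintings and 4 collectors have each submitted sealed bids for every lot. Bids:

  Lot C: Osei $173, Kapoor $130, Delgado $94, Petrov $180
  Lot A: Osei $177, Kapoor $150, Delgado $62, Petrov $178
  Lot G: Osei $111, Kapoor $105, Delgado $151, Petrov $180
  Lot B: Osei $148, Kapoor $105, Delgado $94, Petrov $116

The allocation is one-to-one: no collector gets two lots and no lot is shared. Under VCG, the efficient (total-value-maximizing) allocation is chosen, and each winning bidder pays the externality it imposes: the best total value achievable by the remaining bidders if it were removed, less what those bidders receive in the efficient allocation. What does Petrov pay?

Petrov pays $25.

Efficient allocation: Osei→Lot B ($148), Kapoor→Lot A ($150), Delgado→Lot G ($151), Petrov→Lot C ($180); total welfare W = $629.
Petrov receives Lot C at value $180, so the others get W − 180 = $449.
Without Petrov: best allocation of the remaining 3 bidders over all 4 lots is Osei→Lot C ($173), Kapoor→Lot A ($150), Delgado→Lot G ($151), total $474.
VCG payment = (others' best without Petrov) − (others' welfare with Petrov) = 474 − 449 = $25.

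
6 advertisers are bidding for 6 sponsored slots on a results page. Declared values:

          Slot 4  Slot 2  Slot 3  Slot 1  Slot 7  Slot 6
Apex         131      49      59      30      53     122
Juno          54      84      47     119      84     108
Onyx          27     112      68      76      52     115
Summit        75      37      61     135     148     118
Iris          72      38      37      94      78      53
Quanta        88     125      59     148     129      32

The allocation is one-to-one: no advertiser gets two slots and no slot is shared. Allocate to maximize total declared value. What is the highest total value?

This is a one-to-one assignment (maximum-weight bipartite matching).
Optimal: Apex→Slot 4 ($131), Juno→Slot 6 ($108), Onyx→Slot 2 ($112), Summit→Slot 7 ($148), Iris→Slot 3 ($37), Quanta→Slot 1 ($148) — total 131+108+112+148+37+148 = $684.
Row-greedy (each advertiser in turn takes its best remaining slot) gives $610, worse by 74.

Maximum total: $684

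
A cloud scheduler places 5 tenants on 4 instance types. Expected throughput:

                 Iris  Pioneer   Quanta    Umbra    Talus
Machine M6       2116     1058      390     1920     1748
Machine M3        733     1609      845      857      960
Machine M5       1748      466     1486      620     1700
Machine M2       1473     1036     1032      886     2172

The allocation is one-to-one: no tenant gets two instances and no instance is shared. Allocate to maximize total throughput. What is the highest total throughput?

Max total: 7449 ops/s

Optimal: Umbra→Machine M6 (1920 ops/s), Pioneer→Machine M3 (1609 ops/s), Iris→Machine M5 (1748 ops/s), Talus→Machine M2 (2172 ops/s) — total 1920+1609+1748+2172 = 7449 ops/s.
Column-greedy (each instance in turn goes to its best remaining tenant) gives 6457 ops/s, worse by 992.
Swapping Talus↔Pioneer (Talus→Machine M3 960 ops/s, Pioneer→Machine M2 1036 ops/s) loses 1785.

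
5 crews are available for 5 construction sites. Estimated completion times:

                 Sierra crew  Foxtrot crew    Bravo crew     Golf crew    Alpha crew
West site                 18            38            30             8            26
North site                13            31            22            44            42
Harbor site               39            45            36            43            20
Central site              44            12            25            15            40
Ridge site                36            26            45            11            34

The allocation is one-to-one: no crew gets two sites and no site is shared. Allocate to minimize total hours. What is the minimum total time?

Minimum total: 83 hours

Optimal: Sierra crew→West site (18 hours), Foxtrot crew→Central site (12 hours), Bravo crew→North site (22 hours), Golf crew→Ridge site (11 hours), Alpha crew→Harbor site (20 hours) — total 18+12+22+11+20 = 83 hours.
Row-greedy (each crew in turn takes its cheapest remaining site) gives 86 hours, worse by 3.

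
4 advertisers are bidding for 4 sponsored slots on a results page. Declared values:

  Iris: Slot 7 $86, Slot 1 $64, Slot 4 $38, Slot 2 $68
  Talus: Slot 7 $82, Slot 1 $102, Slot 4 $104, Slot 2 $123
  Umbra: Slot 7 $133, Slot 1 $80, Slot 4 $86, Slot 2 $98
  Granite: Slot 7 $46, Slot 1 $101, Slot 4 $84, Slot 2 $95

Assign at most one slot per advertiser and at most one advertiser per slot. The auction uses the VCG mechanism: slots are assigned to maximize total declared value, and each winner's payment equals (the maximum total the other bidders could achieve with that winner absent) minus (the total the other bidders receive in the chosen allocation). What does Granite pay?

Granite pays $15.

Efficient allocation: Iris→Slot 2 ($68), Talus→Slot 4 ($104), Umbra→Slot 7 ($133), Granite→Slot 1 ($101); total welfare W = $406.
Granite receives Slot 1 at value $101, so the others get W − 101 = $305.
Without Granite: best allocation of the remaining 3 bidders over all 4 slots is Iris→Slot 1 ($64), Talus→Slot 2 ($123), Umbra→Slot 7 ($133), total $320.
VCG payment = (others' best without Granite) − (others' welfare with Granite) = 320 − 305 = $15.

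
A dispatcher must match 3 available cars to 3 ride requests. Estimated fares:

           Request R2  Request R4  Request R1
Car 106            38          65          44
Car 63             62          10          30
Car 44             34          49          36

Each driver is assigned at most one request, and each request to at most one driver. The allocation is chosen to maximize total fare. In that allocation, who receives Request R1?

Car 44 receives Request R1.

Optimal: Car 106→Request R4 ($65), Car 63→Request R2 ($62), Car 44→Request R1 ($36) — total 65+62+36 = $163.
Every other assignment is strictly worse.
Car 44's own top request is Request R4 ($49), but forcing Car 44→Request R4 and reassigning the rest optimally gives only $155 — worse by 8.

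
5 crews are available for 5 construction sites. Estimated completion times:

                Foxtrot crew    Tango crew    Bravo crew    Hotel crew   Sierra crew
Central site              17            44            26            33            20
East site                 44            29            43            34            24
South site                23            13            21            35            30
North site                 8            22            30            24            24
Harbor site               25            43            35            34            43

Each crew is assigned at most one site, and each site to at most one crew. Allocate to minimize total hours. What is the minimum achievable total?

This is a one-to-one assignment (minimum-cost bipartite matching).
Optimal: Foxtrot crew→North site (8 hours), Tango crew→South site (13 hours), Bravo crew→Central site (26 hours), Hotel crew→Harbor site (34 hours), Sierra crew→East site (24 hours) — total 8+13+26+34+24 = 105 hours.
Min-entry greedy (repeatedly take the single cheapest remaining cell) gives 110 hours, worse by 5.

Minimum total: 105 hours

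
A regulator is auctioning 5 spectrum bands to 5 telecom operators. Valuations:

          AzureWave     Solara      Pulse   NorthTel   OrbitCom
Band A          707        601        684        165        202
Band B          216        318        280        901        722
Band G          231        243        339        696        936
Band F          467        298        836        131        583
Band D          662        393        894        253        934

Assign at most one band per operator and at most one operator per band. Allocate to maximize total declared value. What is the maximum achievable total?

Optimal: AzureWave→Band D ($662M), Solara→Band A ($601M), Pulse→Band F ($836M), NorthTel→Band B ($901M), OrbitCom→Band G ($936M) — total 662+601+836+901+936 = $3936M.
Max-entry greedy (repeatedly take the single best remaining cell) gives $3736M, worse by 200.
Next-best assignment: AzureWave→Band F, Solara→Band A, Pulse→Band D, NorthTel→Band B, OrbitCom→Band G = $3799M.
Swapping Pulse↔NorthTel (Pulse→Band B $280M, NorthTel→Band F $131M) loses 1326.
No other one-to-one assignment exceeds $3936M.

Maximum total: $3936M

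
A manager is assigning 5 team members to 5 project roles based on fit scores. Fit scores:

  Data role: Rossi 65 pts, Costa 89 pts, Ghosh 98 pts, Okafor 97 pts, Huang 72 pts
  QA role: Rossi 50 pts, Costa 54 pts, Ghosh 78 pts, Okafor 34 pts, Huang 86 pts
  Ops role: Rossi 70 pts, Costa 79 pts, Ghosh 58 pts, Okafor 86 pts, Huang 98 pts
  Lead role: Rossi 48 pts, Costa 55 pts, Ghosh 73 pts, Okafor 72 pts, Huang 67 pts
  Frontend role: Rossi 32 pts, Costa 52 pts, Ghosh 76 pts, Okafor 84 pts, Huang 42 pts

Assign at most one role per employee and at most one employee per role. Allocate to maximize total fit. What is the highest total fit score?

Treat this as an assignment problem: match each employee to one role.
Optimal: Rossi→Ops role (70 pts), Costa→Data role (89 pts), Ghosh→Lead role (73 pts), Okafor→Frontend role (84 pts), Huang→QA role (86 pts) — total 70+89+73+84+86 = 402 pts.
Max-entry greedy (repeatedly take the single best remaining cell) gives 385 pts, worse by 17.
Swapping Rossi↔Okafor (Rossi→Frontend role 32 pts, Okafor→Ops role 86 pts) loses 36.

Max total: 402 pts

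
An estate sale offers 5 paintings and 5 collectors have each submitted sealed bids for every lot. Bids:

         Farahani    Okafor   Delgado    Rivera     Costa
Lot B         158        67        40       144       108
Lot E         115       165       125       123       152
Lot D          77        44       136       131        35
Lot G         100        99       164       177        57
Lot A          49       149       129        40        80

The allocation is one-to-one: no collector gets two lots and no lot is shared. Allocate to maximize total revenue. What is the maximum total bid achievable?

Optimal: Farahani→Lot B ($158), Okafor→Lot A ($149), Delgado→Lot D ($136), Rivera→Lot G ($177), Costa→Lot E ($152) — total 158+149+136+177+152 = $772.
Next-best assignment: Farahani→Lot B, Okafor→Lot A, Delgado→Lot G, Rivera→Lot D, Costa→Lot E = $754.

Max total: $772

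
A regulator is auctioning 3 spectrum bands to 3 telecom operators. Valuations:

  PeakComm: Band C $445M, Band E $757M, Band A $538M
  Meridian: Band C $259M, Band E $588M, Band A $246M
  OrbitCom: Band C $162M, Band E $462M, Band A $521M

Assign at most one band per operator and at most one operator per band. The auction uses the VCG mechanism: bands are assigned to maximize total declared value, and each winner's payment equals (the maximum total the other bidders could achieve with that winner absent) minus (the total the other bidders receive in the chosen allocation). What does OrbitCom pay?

Efficient allocation: PeakComm→Band C ($445M), Meridian→Band E ($588M), OrbitCom→Band A ($521M); total welfare W = $1554M.
OrbitCom receives Band A at value $521M, so the others get W − 521 = $1033M.
Without OrbitCom: best allocation of the remaining 2 bidders over all 3 bands is PeakComm→Band A ($538M), Meridian→Band E ($588M), total $1126M.
VCG payment = (others' best without OrbitCom) − (others' welfare with OrbitCom) = 1126 − 1033 = $93M.

OrbitCom pays $93M.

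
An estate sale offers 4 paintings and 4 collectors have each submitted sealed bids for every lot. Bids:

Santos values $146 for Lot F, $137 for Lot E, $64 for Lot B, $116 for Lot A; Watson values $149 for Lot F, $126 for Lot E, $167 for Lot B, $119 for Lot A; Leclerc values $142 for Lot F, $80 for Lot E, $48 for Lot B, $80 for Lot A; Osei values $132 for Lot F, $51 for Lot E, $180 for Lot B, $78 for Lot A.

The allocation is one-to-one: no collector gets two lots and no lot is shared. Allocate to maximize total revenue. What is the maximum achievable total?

Maximum total: $578

Optimal: Santos→Lot E ($137), Watson→Lot A ($119), Leclerc→Lot F ($142), Osei→Lot B ($180) — total 137+119+142+180 = $578.
Row-greedy (each collector in turn takes its best remaining lot) gives $471, worse by 107.
Next-best assignment: Santos→Lot A, Watson→Lot E, Leclerc→Lot F, Osei→Lot B = $564.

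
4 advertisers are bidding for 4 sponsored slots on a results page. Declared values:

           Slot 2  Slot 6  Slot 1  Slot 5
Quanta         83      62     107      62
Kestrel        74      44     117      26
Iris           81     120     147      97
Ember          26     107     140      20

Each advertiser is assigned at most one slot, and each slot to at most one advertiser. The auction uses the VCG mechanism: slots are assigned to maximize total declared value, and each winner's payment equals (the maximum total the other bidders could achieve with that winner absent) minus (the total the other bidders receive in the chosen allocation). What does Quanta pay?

Efficient allocation: Quanta→Slot 2 ($83), Kestrel→Slot 1 ($117), Iris→Slot 5 ($97), Ember→Slot 6 ($107); total welfare W = $404.
Quanta receives Slot 2 at value $83, so the others get W − 83 = $321.
Without Quanta: best allocation of the remaining 3 bidders over all 4 slots is Kestrel→Slot 2 ($74), Iris→Slot 6 ($120), Ember→Slot 1 ($140), total $334.
VCG payment = (others' best without Quanta) − (others' welfare with Quanta) = 334 − 321 = $13.

Quanta pays $13.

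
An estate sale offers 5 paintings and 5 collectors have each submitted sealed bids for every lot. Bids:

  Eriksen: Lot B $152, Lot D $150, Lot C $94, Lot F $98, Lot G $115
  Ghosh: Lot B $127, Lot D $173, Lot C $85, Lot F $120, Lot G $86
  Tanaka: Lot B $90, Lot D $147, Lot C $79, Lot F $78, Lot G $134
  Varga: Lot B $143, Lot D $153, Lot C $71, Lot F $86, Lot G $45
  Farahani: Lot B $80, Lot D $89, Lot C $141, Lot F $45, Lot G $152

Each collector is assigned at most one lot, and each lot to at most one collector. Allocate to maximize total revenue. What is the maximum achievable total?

Optimal: Eriksen→Lot B ($152), Ghosh→Lot F ($120), Tanaka→Lot G ($134), Varga→Lot D ($153), Farahani→Lot C ($141) — total 152+120+134+153+141 = $700.

Max total: $700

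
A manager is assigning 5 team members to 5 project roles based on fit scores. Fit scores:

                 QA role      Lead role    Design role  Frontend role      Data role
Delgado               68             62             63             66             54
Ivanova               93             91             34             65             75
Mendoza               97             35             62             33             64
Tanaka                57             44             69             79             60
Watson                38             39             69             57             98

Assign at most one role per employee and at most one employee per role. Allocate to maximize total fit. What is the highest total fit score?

Maximum total: 428 pts

Optimal: Delgado→Design role (63 pts), Ivanova→Lead role (91 pts), Mendoza→QA role (97 pts), Tanaka→Frontend role (79 pts), Watson→Data role (98 pts) — total 63+91+97+79+98 = 428 pts.
Column-greedy (each role in turn goes to its best remaining employee) gives 421 pts, worse by 7.
Next-best assignment: Delgado→Frontend role, Ivanova→Lead role, Mendoza→QA role, Tanaka→Design role, Watson→Data role = 421 pts.
Swapping Watson↔Mendoza (Watson→QA role 38 pts, Mendoza→Data role 64 pts) loses 93.
No other one-to-one assignment exceeds 428 pts.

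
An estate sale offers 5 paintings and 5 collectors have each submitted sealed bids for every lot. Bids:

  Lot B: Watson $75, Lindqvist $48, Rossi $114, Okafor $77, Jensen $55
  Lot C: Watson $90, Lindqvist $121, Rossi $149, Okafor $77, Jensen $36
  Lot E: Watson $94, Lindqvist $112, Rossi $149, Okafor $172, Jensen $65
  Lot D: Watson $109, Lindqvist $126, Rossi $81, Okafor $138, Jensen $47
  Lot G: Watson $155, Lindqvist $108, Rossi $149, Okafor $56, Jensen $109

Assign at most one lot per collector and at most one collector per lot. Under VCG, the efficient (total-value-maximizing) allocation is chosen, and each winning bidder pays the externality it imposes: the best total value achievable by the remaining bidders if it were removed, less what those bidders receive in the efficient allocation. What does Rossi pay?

Efficient allocation: Watson→Lot G ($155), Lindqvist→Lot D ($126), Rossi→Lot C ($149), Okafor→Lot E ($172), Jensen→Lot B ($55); total welfare W = $657.
Rossi receives Lot C at value $149, so the others get W − 149 = $508.
Without Rossi: best allocation of the remaining 4 bidders over all 5 lots is Watson→Lot D ($109), Lindqvist→Lot C ($121), Okafor→Lot E ($172), Jensen→Lot G ($109), total $511.
VCG payment = (others' best without Rossi) − (others' welfare with Rossi) = 511 − 508 = $3.

Rossi pays $3.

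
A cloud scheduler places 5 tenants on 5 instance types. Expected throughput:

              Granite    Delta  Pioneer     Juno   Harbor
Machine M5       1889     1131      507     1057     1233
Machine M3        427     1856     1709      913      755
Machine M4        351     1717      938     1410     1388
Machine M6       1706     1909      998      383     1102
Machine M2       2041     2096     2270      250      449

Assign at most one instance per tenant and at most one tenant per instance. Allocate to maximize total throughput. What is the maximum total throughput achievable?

Maximum total: 8527 ops/s

Optimal: Granite→Machine M5 (1889 ops/s), Delta→Machine M3 (1856 ops/s), Pioneer→Machine M2 (2270 ops/s), Juno→Machine M4 (1410 ops/s), Harbor→Machine M6 (1102 ops/s) — total 1889+1856+2270+1410+1102 = 8527 ops/s.
Row-greedy (each tenant in turn takes its best remaining instance) gives 8302 ops/s, worse by 225.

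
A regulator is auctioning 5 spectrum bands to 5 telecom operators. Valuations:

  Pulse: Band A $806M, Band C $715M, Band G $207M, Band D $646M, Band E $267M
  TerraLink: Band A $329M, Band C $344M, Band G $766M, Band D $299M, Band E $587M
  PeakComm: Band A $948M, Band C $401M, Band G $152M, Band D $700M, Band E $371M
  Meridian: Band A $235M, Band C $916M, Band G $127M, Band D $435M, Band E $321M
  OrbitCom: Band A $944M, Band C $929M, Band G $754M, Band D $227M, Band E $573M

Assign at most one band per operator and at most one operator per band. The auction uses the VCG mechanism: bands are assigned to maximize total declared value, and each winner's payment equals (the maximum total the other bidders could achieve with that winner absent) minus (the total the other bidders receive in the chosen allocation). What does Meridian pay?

Meridian pays $354M.

Efficient allocation: Pulse→Band D ($646M), TerraLink→Band E ($587M), PeakComm→Band A ($948M), Meridian→Band C ($916M), OrbitCom→Band G ($754M); total welfare W = $3851M.
Meridian receives Band C at value $916M, so the others get W − 916 = $2935M.
Without Meridian: best allocation of the remaining 4 bidders over all 5 bands is Pulse→Band D ($646M), TerraLink→Band G ($766M), PeakComm→Band A ($948M), OrbitCom→Band C ($929M), total $3289M.
VCG payment = (others' best without Meridian) − (others' welfare with Meridian) = 3289 − 2935 = $354M.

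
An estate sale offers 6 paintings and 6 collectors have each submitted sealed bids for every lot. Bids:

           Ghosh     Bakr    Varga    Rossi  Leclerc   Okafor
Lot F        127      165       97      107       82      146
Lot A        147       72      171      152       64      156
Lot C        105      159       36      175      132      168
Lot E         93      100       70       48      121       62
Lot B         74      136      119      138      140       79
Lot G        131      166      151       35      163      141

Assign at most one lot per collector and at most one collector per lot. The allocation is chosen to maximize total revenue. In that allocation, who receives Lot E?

Treat this as an assignment problem: match each collector to one lot.
Optimal: Ghosh→Lot E ($93), Bakr→Lot F ($165), Varga→Lot A ($171), Rossi→Lot B ($138), Leclerc→Lot G ($163), Okafor→Lot C ($168) — total 93+165+171+138+163+168 = $898.
Next-best assignment: Ghosh→Lot G, Bakr→Lot F, Varga→Lot A, Rossi→Lot B, Leclerc→Lot E, Okafor→Lot C = $894.
No other one-to-one assignment exceeds $898.
Ghosh's own top lot is Lot A ($147), but forcing Ghosh→Lot A and reassigning the rest optimally gives only $890 — worse by 8.

Ghosh receives Lot E.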